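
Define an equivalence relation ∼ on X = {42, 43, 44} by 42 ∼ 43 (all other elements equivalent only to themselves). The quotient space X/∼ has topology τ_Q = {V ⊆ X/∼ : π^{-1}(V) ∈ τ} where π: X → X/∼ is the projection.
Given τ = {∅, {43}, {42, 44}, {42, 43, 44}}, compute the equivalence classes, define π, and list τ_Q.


X/∼ = {[42=43], [44]}; |τ_Q| = 2.

Equivalence classes: [42=43], [44].
Quotient map π: X → X/∼ sends 42 ↦ [42=43], 43 ↦ [42=43], 44 ↦ [44].
For each subset V ⊆ X/∼, compute π^{-1}(V) ⊆ X and check whether π^{-1}(V) ∈ τ. V is open in τ_Q iff π^{-1}(V) ∈ τ.
  V = {}: π^{-1}(V) = ∅ ∈ τ ✓.
  V = {[42=43]}: π^{-1}(V) = {42, 43} ∉ τ ✗.
  V = {[44]}: π^{-1}(V) = {44} ∉ τ ✗.
  V = {[42=43], [44]}: π^{-1}(V) = {42, 43, 44} ∈ τ ✓.
Open sets in the quotient: τ_Q = {{}, {[42=43], [44]}} (2 elements).


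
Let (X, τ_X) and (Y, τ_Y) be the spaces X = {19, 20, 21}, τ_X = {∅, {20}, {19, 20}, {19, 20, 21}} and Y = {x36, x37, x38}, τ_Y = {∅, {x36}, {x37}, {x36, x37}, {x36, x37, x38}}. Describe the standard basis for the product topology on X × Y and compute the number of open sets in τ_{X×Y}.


Basis B = {∅ × ∅, {20} × {x36}, {20} × {x37}, {19, 20} × {x36}, {19, 20} × {x37}, {20} × {x36, x37}, {19, 20, 21} × {x36}, {19, 20, 21} × {x37}, {20} × {x36, x37, x38}, {19, 20} × {x36, x37}, {19, 20} × {x36, x37, x38}, {19, 20, 21} × {x36, x37}, {19, 20, 21} × {x36, x37, x38}}; |τ_{X×Y}| = 30.

Enumerate products U × V with U ∈ τ_X, V ∈ τ_Y (deduplicated):
  ∅ × ∅ = {} (∅)
  {20} × {x36} = {(20,x36)}
  {20} × {x37} = {(20,x37)}
  {19, 20} × {x36} = {(19,x36), (20,x36)}
  {19, 20} × {x37} = {(19,x37), (20,x37)}
  {20} × {x36, x37} = {(20,x36), (20,x37)}
  {19, 20, 21} × {x36} = {(19,x36), (20,x36), (21,x36)}
  {19, 20, 21} × {x37} = {(19,x37), (20,x37), (21,x37)}
  {20} × {x36, x37, x38} = {(20,x36), (20,x37), (20,x38)}
  {19, 20} × {x36, x37} = {(19,x36), (19,x37), (20,x36), (20,x37)}
  {19, 20} × {x36, x37, x38} = {(19,x36), (19,x37), (19,x38), (20,x36), (20,x37), (20,x38)}
  {19, 20, 21} × {x36, x37} = {(19,x36), (19,x37), (20,x36), (20,x37), (21,x36), (21,x37)}
  {19, 20, 21} × {x36, x37, x38} = {(19,x36), (19,x37), (19,x38), (20,x36), (20,x37), (20,x38), (21,x36), (21,x37), (21,x38)}
These 13 distinct sets form the basis B.
Close under arbitrary unions to get τ_{X×Y}; counting gives |τ_{X×Y}| = 30.


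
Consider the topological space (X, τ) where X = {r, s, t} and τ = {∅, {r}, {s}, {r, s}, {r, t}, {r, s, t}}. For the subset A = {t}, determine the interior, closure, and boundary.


int(A) = ∅, cl(A) = {t}, ∂A = {t}.

Closed sets in (X, τ) are complements of opens:
  closed(X, τ) = {∅, {s}, {t}, {r, t}, {s, t}, {r, s, t}}.
int(A) = ⋃ {U ∈ τ : U ⊆ A}. Opens contained in A: ∅.
Taking the union of these: int(A) = ∅.
cl(A) = ⋂ {C closed : A ⊆ C}. Closed sets containing A: {t}, {r, t}, {s, t}, {r, s, t}.
Intersecting these: cl(A) = {t}.
∂A = cl(A) ∖ int(A) = {t} ∖ ∅ = {t}.


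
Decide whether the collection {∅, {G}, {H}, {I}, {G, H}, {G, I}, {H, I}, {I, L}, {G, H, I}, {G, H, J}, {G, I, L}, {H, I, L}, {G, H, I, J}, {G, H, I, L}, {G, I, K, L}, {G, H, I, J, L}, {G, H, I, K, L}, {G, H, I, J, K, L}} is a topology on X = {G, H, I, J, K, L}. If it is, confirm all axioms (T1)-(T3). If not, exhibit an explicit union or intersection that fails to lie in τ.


τ IS a topology on X.

Axiom (T1): ∅ ∈ τ? Yes; X ∈ τ? Yes.
Axiom (T2/T3): check pairwise unions and intersections of members of τ.
All pairwise intersections and unions checked — each lies in τ. Therefore τ satisfies (T1), (T2), (T3): it IS a topology on X.


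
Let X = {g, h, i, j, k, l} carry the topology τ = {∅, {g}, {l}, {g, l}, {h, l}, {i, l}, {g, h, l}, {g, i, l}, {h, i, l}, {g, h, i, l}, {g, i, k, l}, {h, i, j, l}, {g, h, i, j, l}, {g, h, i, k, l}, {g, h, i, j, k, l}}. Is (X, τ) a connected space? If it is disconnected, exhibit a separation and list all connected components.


(X, τ) is connected.

Find clopen sets (U ∈ τ with X ∖ U ∈ τ):
  U = ∅, X ∖ U = {g, h, i, j, k, l} — both open, so U is clopen.
  U = {g, h, i, j, k, l}, X ∖ U = ∅ — both open, so U is clopen.
Only trivial clopens (∅ and X) exist, so (X, τ) is connected.
Compute connected components by grouping points that agree on all clopens:
  component: {g, h, i, j, k, l}


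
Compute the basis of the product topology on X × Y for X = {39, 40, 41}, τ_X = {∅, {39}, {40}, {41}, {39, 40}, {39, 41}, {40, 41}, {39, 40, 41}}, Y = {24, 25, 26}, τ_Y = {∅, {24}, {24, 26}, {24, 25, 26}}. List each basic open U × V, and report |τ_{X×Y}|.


Basis B = {∅ × ∅, {39} × {24}, {40} × {24}, {41} × {24}, {39} × {24, 26}, {39, 40} × {24}, {39, 41} × {24}, {40} × {24, 26}, {40, 41} × {24}, {41} × {24, 26}, {39} × {24, 25, 26}, {39, 40, 41} × {24}, {40} × {24, 25, 26}, {41} × {24, 25, 26}, {39, 40} × {24, 26}, {39, 41} × {24, 26}, {40, 41} × {24, 26}, {39, 40} × {24, 25, 26}, {39, 41} × {24, 25, 26}, {39, 40, 41} × {24, 26}, {40, 41} × {24, 25, 26}, {39, 40, 41} × {24, 25, 26}}; |τ_{X×Y}| = 64.

Enumerate products U × V with U ∈ τ_X, V ∈ τ_Y (deduplicated):
  ∅ × ∅ = {} (∅)
  {39} × {24} = {(39,24)}
  {40} × {24} = {(40,24)}
  {41} × {24} = {(41,24)}
  {39} × {24, 26} = {(39,24), (39,26)}
  {39, 40} × {24} = {(39,24), (40,24)}
  {39, 41} × {24} = {(39,24), (41,24)}
  {40} × {24, 26} = {(40,24), (40,26)}
  {40, 41} × {24} = {(40,24), (41,24)}
  {41} × {24, 26} = {(41,24), (41,26)}
  {39} × {24, 25, 26} = {(39,24), (39,25), (39,26)}
  {39, 40, 41} × {24} = {(39,24), (40,24), (41,24)}
  {40} × {24, 25, 26} = {(40,24), (40,25), (40,26)}
  {41} × {24, 25, 26} = {(41,24), (41,25), (41,26)}
  {39, 40} × {24, 26} = {(39,24), (39,26), (40,24), (40,26)}
  {39, 41} × {24, 26} = {(39,24), (39,26), (41,24), (41,26)}
  {40, 41} × {24, 26} = {(40,24), (40,26), (41,24), (41,26)}
  {39, 40} × {24, 25, 26} = {(39,24), (39,25), (39,26), (40,24), (40,25), (40,26)}
  {39, 41} × {24, 25, 26} = {(39,24), (39,25), (39,26), (41,24), (41,25), (41,26)}
  {39, 40, 41} × {24, 26} = {(39,24), (39,26), (40,24), (40,26), (41,24), (41,26)}
  {40, 41} × {24, 25, 26} = {(40,24), (40,25), (40,26), (41,24), (41,25), (41,26)}
  {39, 40, 41} × {24, 25, 26} = {(39,24), (39,25), (39,26), (40,24), (40,25), (40,26), (41,24), (41,25), (41,26)}
These 22 distinct sets form the basis B.
Close under arbitrary unions to get τ_{X×Y}; counting gives |τ_{X×Y}| = 64.


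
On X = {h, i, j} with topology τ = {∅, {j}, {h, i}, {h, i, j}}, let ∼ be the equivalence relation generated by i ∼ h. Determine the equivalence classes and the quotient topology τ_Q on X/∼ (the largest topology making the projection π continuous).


X/∼ = {[h=i], [j]}; |τ_Q| = 4.

Equivalence classes: [h=i], [j].
Quotient map π: X → X/∼ sends h ↦ [h=i], i ↦ [h=i], j ↦ [j].
For each subset V ⊆ X/∼, compute π^{-1}(V) ⊆ X and check whether π^{-1}(V) ∈ τ. V is open in τ_Q iff π^{-1}(V) ∈ τ.
  V = {}: π^{-1}(V) = ∅ ∈ τ ✓.
  V = {[h=i]}: π^{-1}(V) = {h, i} ∈ τ ✓.
  V = {[j]}: π^{-1}(V) = {j} ∈ τ ✓.
  V = {[h=i], [j]}: π^{-1}(V) = {h, i, j} ∈ τ ✓.
Open sets in the quotient: τ_Q = {{}, {[h=i]}, {[j]}, {[h=i], [j]}} (4 elements).


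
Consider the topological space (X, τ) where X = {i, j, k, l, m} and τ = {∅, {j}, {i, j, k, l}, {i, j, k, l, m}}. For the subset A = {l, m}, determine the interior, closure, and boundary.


int(A) = ∅, cl(A) = {i, k, l, m}, ∂A = {i, k, l, m}.

Closed sets in (X, τ) are complements of opens:
  closed(X, τ) = {∅, {m}, {i, k, l, m}, {i, j, k, l, m}}.
int(A) = ⋃ {U ∈ τ : U ⊆ A}. Opens contained in A: ∅.
Taking the union of these: int(A) = ∅.
cl(A) = ⋂ {C closed : A ⊆ C}. Closed sets containing A: {i, k, l, m}, {i, j, k, l, m}.
Intersecting these: cl(A) = {i, k, l, m}.
∂A = cl(A) ∖ int(A) = {i, k, l, m} ∖ ∅ = {i, k, l, m}.


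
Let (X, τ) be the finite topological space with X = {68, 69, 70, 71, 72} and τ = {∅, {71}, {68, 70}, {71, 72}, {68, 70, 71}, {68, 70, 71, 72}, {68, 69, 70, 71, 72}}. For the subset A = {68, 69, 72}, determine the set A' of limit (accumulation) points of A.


A' = {69, 70}

For each x ∈ X, list the open sets U ∈ τ with x ∈ U, then check whether U ∩ (A ∖ {x}) ≠ ∅ for every such U.
  x = 68: open {68, 70} ∋ x has {68, 70} ∩ (A ∖ {68}) = ∅, so x is NOT a limit point.
  x = 69: opens ∋ x are {68, 69, 70, 71, 72}; each meets A ∖ {69}, so x IS a limit point.
  x = 70: opens ∋ x are {68, 70}, {68, 70, 71}, {68, 70, 71, 72}, {68, 69, 70, 71, 72}; each meets A ∖ {70}, so x IS a limit point.
  x = 71: open {71} ∋ x has {71} ∩ (A ∖ {71}) = ∅, so x is NOT a limit point.
  x = 72: open {71, 72} ∋ x has {71, 72} ∩ (A ∖ {72}) = ∅, so x is NOT a limit point.
Collecting: A' = {69, 70}.


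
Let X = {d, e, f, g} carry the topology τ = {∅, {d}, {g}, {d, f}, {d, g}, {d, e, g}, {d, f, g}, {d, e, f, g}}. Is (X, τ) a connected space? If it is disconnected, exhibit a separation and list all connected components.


(X, τ) is connected.

Find clopen sets (U ∈ τ with X ∖ U ∈ τ):
  U = ∅, X ∖ U = {d, e, f, g} — both open, so U is clopen.
  U = {d, e, f, g}, X ∖ U = ∅ — both open, so U is clopen.
Only trivial clopens (∅ and X) exist, so (X, τ) is connected.
Compute connected components by grouping points that agree on all clopens:
  component: {d, e, f, g}


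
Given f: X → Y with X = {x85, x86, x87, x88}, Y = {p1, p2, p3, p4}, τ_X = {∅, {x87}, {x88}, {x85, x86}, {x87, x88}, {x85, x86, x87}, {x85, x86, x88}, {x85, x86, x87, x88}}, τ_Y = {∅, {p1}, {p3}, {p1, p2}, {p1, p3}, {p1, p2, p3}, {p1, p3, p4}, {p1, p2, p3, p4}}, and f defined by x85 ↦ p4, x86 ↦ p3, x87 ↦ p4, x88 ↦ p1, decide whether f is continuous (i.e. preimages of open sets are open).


f is NOT continuous.

Compute f^{-1}(U) for each U ∈ τ_Y:
  U = ∅: f^{-1}(U) = ∅ ∈ τ_X ✓.
  U = {p1}: f^{-1}(U) = {x88} ∈ τ_X ✓.
  U = {p3}: f^{-1}(U) = {x86} ∉ τ_X ✗.
  U = {p1, p2}: f^{-1}(U) = {x88} ∈ τ_X ✓.
  U = {p1, p3}: f^{-1}(U) = {x86, x88} ∉ τ_X ✗.
  U = {p1, p2, p3}: f^{-1}(U) = {x86, x88} ∉ τ_X ✗.
  U = {p1, p3, p4}: f^{-1}(U) = {x85, x86, x87, x88} ∈ τ_X ✓.
  U = {p1, p2, p3, p4}: f^{-1}(U) = {x85, x86, x87, x88} ∈ τ_X ✓.
Found U = {p3} with f^{-1}(U) = {x86} not in τ_X. Therefore f is NOT continuous.


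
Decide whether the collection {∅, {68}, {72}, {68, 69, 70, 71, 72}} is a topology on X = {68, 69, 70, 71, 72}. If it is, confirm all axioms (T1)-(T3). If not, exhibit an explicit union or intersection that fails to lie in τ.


τ is NOT a topology on X.

Axiom (T1): ∅ ∈ τ? Yes; X ∈ τ? Yes.
Axiom (T2/T3): check pairwise unions and intersections of members of τ.
Counterexample for (T2): {68} ∪ {72} = {68, 72} ∉ τ. Therefore τ is NOT a topology.


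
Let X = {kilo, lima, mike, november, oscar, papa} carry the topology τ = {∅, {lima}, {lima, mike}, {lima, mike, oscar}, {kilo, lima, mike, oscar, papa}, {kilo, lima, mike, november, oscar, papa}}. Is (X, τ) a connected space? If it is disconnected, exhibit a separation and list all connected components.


(X, τ) is connected.

Find clopen sets (U ∈ τ with X ∖ U ∈ τ):
  U = ∅, X ∖ U = {kilo, lima, mike, november, oscar, papa} — both open, so U is clopen.
  U = {kilo, lima, mike, november, oscar, papa}, X ∖ U = ∅ — both open, so U is clopen.
Only trivial clopens (∅ and X) exist, so (X, τ) is connected.
Compute connected components by grouping points that agree on all clopens:
  component: {kilo, lima, mike, november, oscar, papa}


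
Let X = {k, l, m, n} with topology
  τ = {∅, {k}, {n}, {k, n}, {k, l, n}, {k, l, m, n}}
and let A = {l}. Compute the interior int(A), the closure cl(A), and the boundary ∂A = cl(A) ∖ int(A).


int(A) = ∅, cl(A) = {l, m}, ∂A = {l, m}.

Closed sets in (X, τ) are complements of opens:
  closed(X, τ) = {∅, {m}, {l, m}, {k, l, m}, {l, m, n}, {k, l, m, n}}.
int(A) = ⋃ {U ∈ τ : U ⊆ A}. Opens contained in A: ∅.
Taking the union of these: int(A) = ∅.
cl(A) = ⋂ {C closed : A ⊆ C}. Closed sets containing A: {l, m}, {k, l, m}, {l, m, n}, {k, l, m, n}.
Intersecting these: cl(A) = {l, m}.
∂A = cl(A) ∖ int(A) = {l, m} ∖ ∅ = {l, m}.


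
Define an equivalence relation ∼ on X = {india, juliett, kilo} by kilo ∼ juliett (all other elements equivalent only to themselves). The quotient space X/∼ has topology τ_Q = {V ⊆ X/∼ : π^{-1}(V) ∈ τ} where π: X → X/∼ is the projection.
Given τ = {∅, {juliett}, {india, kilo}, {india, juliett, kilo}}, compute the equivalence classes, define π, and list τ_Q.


X/∼ = {[india], [juliett=kilo]}; |τ_Q| = 2.

Equivalence classes: [india], [juliett=kilo].
Quotient map π: X → X/∼ sends india ↦ [india], juliett ↦ [juliett=kilo], kilo ↦ [juliett=kilo].
For each subset V ⊆ X/∼, compute π^{-1}(V) ⊆ X and check whether π^{-1}(V) ∈ τ. V is open in τ_Q iff π^{-1}(V) ∈ τ.
  V = {}: π^{-1}(V) = ∅ ∈ τ ✓.
  V = {[india]}: π^{-1}(V) = {india} ∉ τ ✗.
  V = {[juliett=kilo]}: π^{-1}(V) = {juliett, kilo} ∉ τ ✗.
  V = {[india], [juliett=kilo]}: π^{-1}(V) = {india, juliett, kilo} ∈ τ ✓.
Open sets in the quotient: τ_Q = {{}, {[india], [juliett=kilo]}} (2 elements).


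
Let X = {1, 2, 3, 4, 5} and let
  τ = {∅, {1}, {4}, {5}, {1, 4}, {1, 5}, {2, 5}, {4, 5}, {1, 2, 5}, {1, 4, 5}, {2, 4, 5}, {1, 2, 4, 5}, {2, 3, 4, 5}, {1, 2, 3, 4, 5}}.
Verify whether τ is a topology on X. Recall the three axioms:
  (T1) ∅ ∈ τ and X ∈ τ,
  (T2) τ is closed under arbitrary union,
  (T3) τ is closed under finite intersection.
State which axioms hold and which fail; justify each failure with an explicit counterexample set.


τ IS a topology on X.

Axiom (T1): ∅ ∈ τ? Yes; X ∈ τ? Yes.
Axiom (T2/T3): check pairwise unions and intersections of members of τ.
All pairwise intersections and unions checked — each lies in τ. Therefore τ satisfies (T1), (T2), (T3): it IS a topology on X.


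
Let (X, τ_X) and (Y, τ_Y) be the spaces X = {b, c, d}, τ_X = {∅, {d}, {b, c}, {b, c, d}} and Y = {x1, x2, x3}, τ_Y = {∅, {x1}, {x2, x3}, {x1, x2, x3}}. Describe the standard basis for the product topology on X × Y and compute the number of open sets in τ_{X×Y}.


Basis B = {∅ × ∅, {d} × {x1}, {b, c} × {x1}, {d} × {x2, x3}, {b, c, d} × {x1}, {d} × {x1, x2, x3}, {b, c} × {x2, x3}, {b, c} × {x1, x2, x3}, {b, c, d} × {x2, x3}, {b, c, d} × {x1, x2, x3}}; |τ_{X×Y}| = 16.

Enumerate products U × V with U ∈ τ_X, V ∈ τ_Y (deduplicated):
  ∅ × ∅ = {} (∅)
  {d} × {x1} = {(d,x1)}
  {b, c} × {x1} = {(b,x1), (c,x1)}
  {d} × {x2, x3} = {(d,x2), (d,x3)}
  {b, c, d} × {x1} = {(b,x1), (c,x1), (d,x1)}
  {d} × {x1, x2, x3} = {(d,x1), (d,x2), (d,x3)}
  {b, c} × {x2, x3} = {(b,x2), (b,x3), (c,x2), (c,x3)}
  {b, c} × {x1, x2, x3} = {(b,x1), (b,x2), (b,x3), (c,x1), (c,x2), (c,x3)}
  {b, c, d} × {x2, x3} = {(b,x2), (b,x3), (c,x2), (c,x3), (d,x2), (d,x3)}
  {b, c, d} × {x1, x2, x3} = {(b,x1), (b,x2), (b,x3), (c,x1), (c,x2), (c,x3), (d,x1), (d,x2), (d,x3)}
These 10 distinct sets form the basis B.
Close under arbitrary unions to get τ_{X×Y}; counting gives |τ_{X×Y}| = 16.


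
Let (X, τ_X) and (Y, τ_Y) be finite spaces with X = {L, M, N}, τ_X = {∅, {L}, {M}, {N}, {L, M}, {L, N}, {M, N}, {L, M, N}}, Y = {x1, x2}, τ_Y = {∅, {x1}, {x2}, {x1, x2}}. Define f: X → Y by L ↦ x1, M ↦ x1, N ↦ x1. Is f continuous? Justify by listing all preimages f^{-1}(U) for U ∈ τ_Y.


f IS continuous.

Compute f^{-1}(U) for each U ∈ τ_Y:
  U = ∅: f^{-1}(U) = ∅ ∈ τ_X ✓.
  U = {x1}: f^{-1}(U) = {L, M, N} ∈ τ_X ✓.
  U = {x2}: f^{-1}(U) = ∅ ∈ τ_X ✓.
  U = {x1, x2}: f^{-1}(U) = {L, M, N} ∈ τ_X ✓.
Every preimage lies in τ_X, so f IS continuous.


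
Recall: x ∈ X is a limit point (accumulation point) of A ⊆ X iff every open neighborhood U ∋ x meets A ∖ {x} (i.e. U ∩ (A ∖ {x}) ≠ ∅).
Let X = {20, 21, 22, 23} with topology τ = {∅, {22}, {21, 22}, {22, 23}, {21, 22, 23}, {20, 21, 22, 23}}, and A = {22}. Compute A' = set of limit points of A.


A' = {20, 21, 23}

For each x ∈ X, list the open sets U ∈ τ with x ∈ U, then check whether U ∩ (A ∖ {x}) ≠ ∅ for every such U.
  x = 20: opens ∋ x are {20, 21, 22, 23}; each meets A ∖ {20}, so x IS a limit point.
  x = 21: opens ∋ x are {21, 22}, {21, 22, 23}, {20, 21, 22, 23}; each meets A ∖ {21}, so x IS a limit point.
  x = 22: open {22} ∋ x has {22} ∩ (A ∖ {22}) = ∅, so x is NOT a limit point.
  x = 23: opens ∋ x are {22, 23}, {21, 22, 23}, {20, 21, 22, 23}; each meets A ∖ {23}, so x IS a limit point.
Collecting: A' = {20, 21, 23}.


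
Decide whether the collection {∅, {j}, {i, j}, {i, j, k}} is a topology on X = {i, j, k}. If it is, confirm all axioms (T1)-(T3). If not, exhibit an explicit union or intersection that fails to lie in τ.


τ IS a topology on X.

Axiom (T1): ∅ ∈ τ? Yes; X ∈ τ? Yes.
Axiom (T2/T3): check pairwise unions and intersections of members of τ.
All pairwise intersections and unions checked — each lies in τ. Therefore τ satisfies (T1), (T2), (T3): it IS a topology on X.


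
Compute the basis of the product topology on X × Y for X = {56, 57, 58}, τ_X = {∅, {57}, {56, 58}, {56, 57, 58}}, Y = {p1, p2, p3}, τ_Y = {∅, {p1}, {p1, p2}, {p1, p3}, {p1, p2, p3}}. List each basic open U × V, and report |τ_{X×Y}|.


Basis B = {∅ × ∅, {57} × {p1}, {56, 58} × {p1}, {57} × {p1, p2}, {57} × {p1, p3}, {56, 57, 58} × {p1}, {57} × {p1, p2, p3}, {56, 58} × {p1, p2}, {56, 58} × {p1, p3}, {56, 58} × {p1, p2, p3}, {56, 57, 58} × {p1, p2}, {56, 57, 58} × {p1, p3}, {56, 57, 58} × {p1, p2, p3}}; |τ_{X×Y}| = 25.

Enumerate products U × V with U ∈ τ_X, V ∈ τ_Y (deduplicated):
  ∅ × ∅ = {} (∅)
  {57} × {p1} = {(57,p1)}
  {56, 58} × {p1} = {(56,p1), (58,p1)}
  {57} × {p1, p2} = {(57,p1), (57,p2)}
  {57} × {p1, p3} = {(57,p1), (57,p3)}
  {56, 57, 58} × {p1} = {(56,p1), (57,p1), (58,p1)}
  {57} × {p1, p2, p3} = {(57,p1), (57,p2), (57,p3)}
  {56, 58} × {p1, p2} = {(56,p1), (56,p2), (58,p1), (58,p2)}
  {56, 58} × {p1, p3} = {(56,p1), (56,p3), (58,p1), (58,p3)}
  {56, 58} × {p1, p2, p3} = {(56,p1), (56,p2), (56,p3), (58,p1), (58,p2), (58,p3)}
  {56, 57, 58} × {p1, p2} = {(56,p1), (56,p2), (57,p1), (57,p2), (58,p1), (58,p2)}
  {56, 57, 58} × {p1, p3} = {(56,p1), (56,p3), (57,p1), (57,p3), (58,p1), (58,p3)}
  {56, 57, 58} × {p1, p2, p3} = {(56,p1), (56,p2), (56,p3), (57,p1), (57,p2), (57,p3), (58,p1), (58,p2), (58,p3)}
These 13 distinct sets form the basis B.
Close under arbitrary unions to get τ_{X×Y}; counting gives |τ_{X×Y}| = 25.


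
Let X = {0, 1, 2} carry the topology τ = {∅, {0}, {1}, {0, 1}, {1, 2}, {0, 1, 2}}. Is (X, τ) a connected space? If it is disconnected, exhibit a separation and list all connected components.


(X, τ) is disconnected; components = [{0}, {1, 2}].

Find clopen sets (U ∈ τ with X ∖ U ∈ τ):
  U = ∅, X ∖ U = {0, 1, 2} — both open, so U is clopen.
  U = {0}, X ∖ U = {1, 2} — both open, so U is clopen.
  U = {1, 2}, X ∖ U = {0} — both open, so U is clopen.
  U = {0, 1, 2}, X ∖ U = ∅ — both open, so U is clopen.
Nontrivial clopen(s) exist: e.g. {1, 2}. So (X, τ) is disconnected.
Compute connected components by grouping points that agree on all clopens:
  component: {0}
  component: {1, 2}


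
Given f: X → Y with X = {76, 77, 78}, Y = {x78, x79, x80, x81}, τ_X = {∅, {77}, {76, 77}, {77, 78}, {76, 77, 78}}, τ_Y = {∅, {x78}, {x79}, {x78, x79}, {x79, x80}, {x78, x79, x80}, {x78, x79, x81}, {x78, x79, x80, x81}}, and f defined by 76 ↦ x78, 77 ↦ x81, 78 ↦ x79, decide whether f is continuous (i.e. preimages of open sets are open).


f is NOT continuous.

Compute f^{-1}(U) for each U ∈ τ_Y:
  U = ∅: f^{-1}(U) = ∅ ∈ τ_X ✓.
  U = {x78}: f^{-1}(U) = {76} ∉ τ_X ✗.
  U = {x79}: f^{-1}(U) = {78} ∉ τ_X ✗.
  U = {x78, x79}: f^{-1}(U) = {76, 78} ∉ τ_X ✗.
  U = {x79, x80}: f^{-1}(U) = {78} ∉ τ_X ✗.
  U = {x78, x79, x80}: f^{-1}(U) = {76, 78} ∉ τ_X ✗.
  U = {x78, x79, x81}: f^{-1}(U) = {76, 77, 78} ∈ τ_X ✓.
  U = {x78, x79, x80, x81}: f^{-1}(U) = {76, 77, 78} ∈ τ_X ✓.
Found U = {x78} with f^{-1}(U) = {76} not in τ_X. Therefore f is NOT continuous.


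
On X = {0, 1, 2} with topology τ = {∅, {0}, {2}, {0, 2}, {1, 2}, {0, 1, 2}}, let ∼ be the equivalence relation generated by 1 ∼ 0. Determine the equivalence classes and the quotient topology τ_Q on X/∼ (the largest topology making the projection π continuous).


X/∼ = {[0=1], [2]}; |τ_Q| = 3.

Equivalence classes: [0=1], [2].
Quotient map π: X → X/∼ sends 0 ↦ [0=1], 1 ↦ [0=1], 2 ↦ [2].
For each subset V ⊆ X/∼, compute π^{-1}(V) ⊆ X and check whether π^{-1}(V) ∈ τ. V is open in τ_Q iff π^{-1}(V) ∈ τ.
  V = {}: π^{-1}(V) = ∅ ∈ τ ✓.
  V = {[0=1]}: π^{-1}(V) = {0, 1} ∉ τ ✗.
  V = {[2]}: π^{-1}(V) = {2} ∈ τ ✓.
  V = {[0=1], [2]}: π^{-1}(V) = {0, 1, 2} ∈ τ ✓.
Open sets in the quotient: τ_Q = {{}, {[2]}, {[0=1], [2]}} (3 elements).


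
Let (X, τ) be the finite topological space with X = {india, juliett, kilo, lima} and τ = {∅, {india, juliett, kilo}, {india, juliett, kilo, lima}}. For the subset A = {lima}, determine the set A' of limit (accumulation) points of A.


A' = ∅

For each x ∈ X, list the open sets U ∈ τ with x ∈ U, then check whether U ∩ (A ∖ {x}) ≠ ∅ for every such U.
  x = india: open {india, juliett, kilo} ∋ x has {india, juliett, kilo} ∩ (A ∖ {india}) = ∅, so x is NOT a limit point.
  x = juliett: open {india, juliett, kilo} ∋ x has {india, juliett, kilo} ∩ (A ∖ {juliett}) = ∅, so x is NOT a limit point.
  x = kilo: open {india, juliett, kilo} ∋ x has {india, juliett, kilo} ∩ (A ∖ {kilo}) = ∅, so x is NOT a limit point.
  x = lima: open {india, juliett, kilo, lima} ∋ x has {india, juliett, kilo, lima} ∩ (A ∖ {lima}) = ∅, so x is NOT a limit point.
Collecting: A' = ∅.


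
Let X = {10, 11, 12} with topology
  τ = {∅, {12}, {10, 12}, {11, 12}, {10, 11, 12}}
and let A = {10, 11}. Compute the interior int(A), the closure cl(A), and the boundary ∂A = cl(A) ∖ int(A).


int(A) = ∅, cl(A) = {10, 11}, ∂A = {10, 11}.

Closed sets in (X, τ) are complements of opens:
  closed(X, τ) = {∅, {10}, {11}, {10, 11}, {10, 11, 12}}.
int(A) = ⋃ {U ∈ τ : U ⊆ A}. Opens contained in A: ∅.
Taking the union of these: int(A) = ∅.
cl(A) = ⋂ {C closed : A ⊆ C}. Closed sets containing A: {10, 11}, {10, 11, 12}.
Intersecting these: cl(A) = {10, 11}.
∂A = cl(A) ∖ int(A) = {10, 11} ∖ ∅ = {10, 11}.


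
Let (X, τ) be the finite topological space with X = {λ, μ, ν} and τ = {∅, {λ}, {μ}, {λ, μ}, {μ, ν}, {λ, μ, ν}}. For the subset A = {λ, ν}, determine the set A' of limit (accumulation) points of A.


A' = ∅

For each x ∈ X, list the open sets U ∈ τ with x ∈ U, then check whether U ∩ (A ∖ {x}) ≠ ∅ for every such U.
  x = λ: open {λ} ∋ x has {λ} ∩ (A ∖ {λ}) = ∅, so x is NOT a limit point.
  x = μ: open {μ} ∋ x has {μ} ∩ (A ∖ {μ}) = ∅, so x is NOT a limit point.
  x = ν: open {μ, ν} ∋ x has {μ, ν} ∩ (A ∖ {ν}) = ∅, so x is NOT a limit point.
Collecting: A' = ∅.


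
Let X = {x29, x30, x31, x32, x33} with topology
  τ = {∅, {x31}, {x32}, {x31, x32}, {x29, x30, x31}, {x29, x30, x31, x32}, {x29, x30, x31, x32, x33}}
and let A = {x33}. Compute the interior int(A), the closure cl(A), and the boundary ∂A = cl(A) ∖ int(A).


int(A) = ∅, cl(A) = {x33}, ∂A = {x33}.

Closed sets in (X, τ) are complements of opens:
  closed(X, τ) = {∅, {x33}, {x32, x33}, {x29, x30, x33}, {x29, x30, x31, x33}, {x29, x30, x32, x33}, {x29, x30, x31, x32, x33}}.
int(A) = ⋃ {U ∈ τ : U ⊆ A}. Opens contained in A: ∅.
Taking the union of these: int(A) = ∅.
cl(A) = ⋂ {C closed : A ⊆ C}. Closed sets containing A: {x33}, {x32, x33}, {x29, x30, x33}, {x29, x30, x31, x33}, {x29, x30, x32, x33}, {x29, x30, x31, x32, x33}.
Intersecting these: cl(A) = {x33}.
∂A = cl(A) ∖ int(A) = {x33} ∖ ∅ = {x33}.


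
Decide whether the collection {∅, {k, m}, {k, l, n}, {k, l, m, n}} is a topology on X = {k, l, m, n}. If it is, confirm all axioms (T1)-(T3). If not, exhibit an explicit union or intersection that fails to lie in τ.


τ is NOT a topology on X.

Axiom (T1): ∅ ∈ τ? Yes; X ∈ τ? Yes.
Axiom (T2/T3): check pairwise unions and intersections of members of τ.
Counterexample for (T3): {k, m} ∩ {k, l, n} = {k} ∉ τ. Therefore τ is NOT a topology.


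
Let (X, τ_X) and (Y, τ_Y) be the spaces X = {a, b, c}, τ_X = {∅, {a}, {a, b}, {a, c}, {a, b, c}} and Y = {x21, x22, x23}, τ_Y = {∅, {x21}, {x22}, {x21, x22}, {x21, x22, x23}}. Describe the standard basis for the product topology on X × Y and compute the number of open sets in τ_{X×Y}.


Basis B = {∅ × ∅, {a} × {x21}, {a} × {x22}, {a} × {x21, x22}, {a, b} × {x21}, {a, c} × {x21}, {a, b} × {x22}, {a, c} × {x22}, {a} × {x21, x22, x23}, {a, b, c} × {x21}, {a, b, c} × {x22}, {a, b} × {x21, x22}, {a, c} × {x21, x22}, {a, b} × {x21, x22, x23}, {a, c} × {x21, x22, x23}, {a, b, c} × {x21, x22}, {a, b, c} × {x21, x22, x23}}; |τ_{X×Y}| = 50.

Enumerate products U × V with U ∈ τ_X, V ∈ τ_Y (deduplicated):
  ∅ × ∅ = {} (∅)
  {a} × {x21} = {(a,x21)}
  {a} × {x22} = {(a,x22)}
  {a} × {x21, x22} = {(a,x21), (a,x22)}
  {a, b} × {x21} = {(a,x21), (b,x21)}
  {a, c} × {x21} = {(a,x21), (c,x21)}
  {a, b} × {x22} = {(a,x22), (b,x22)}
  {a, c} × {x22} = {(a,x22), (c,x22)}
  {a} × {x21, x22, x23} = {(a,x21), (a,x22), (a,x23)}
  {a, b, c} × {x21} = {(a,x21), (b,x21), (c,x21)}
  {a, b, c} × {x22} = {(a,x22), (b,x22), (c,x22)}
  {a, b} × {x21, x22} = {(a,x21), (a,x22), (b,x21), (b,x22)}
  {a, c} × {x21, x22} = {(a,x21), (a,x22), (c,x21), (c,x22)}
  {a, b} × {x21, x22, x23} = {(a,x21), (a,x22), (a,x23), (b,x21), (b,x22), (b,x23)}
  {a, c} × {x21, x22, x23} = {(a,x21), (a,x22), (a,x23), (c,x21), (c,x22), (c,x23)}
  {a, b, c} × {x21, x22} = {(a,x21), (a,x22), (b,x21), (b,x22), (c,x21), (c,x22)}
  {a, b, c} × {x21, x22, x23} = {(a,x21), (a,x22), (a,x23), (b,x21), (b,x22), (b,x23), (c,x21), (c,x22), (c,x23)}
These 17 distinct sets form the basis B.
Close under arbitrary unions to get τ_{X×Y}; counting gives |τ_{X×Y}| = 50.


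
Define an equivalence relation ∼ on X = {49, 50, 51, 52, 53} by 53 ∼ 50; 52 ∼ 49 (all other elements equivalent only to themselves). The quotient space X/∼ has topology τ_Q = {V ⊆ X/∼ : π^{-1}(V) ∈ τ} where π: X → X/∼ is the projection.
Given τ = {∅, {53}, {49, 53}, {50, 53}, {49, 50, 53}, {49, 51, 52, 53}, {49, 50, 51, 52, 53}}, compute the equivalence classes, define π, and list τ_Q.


X/∼ = {[49=52], [50=53], [51]}; |τ_Q| = 3.

Equivalence classes: [49=52], [50=53], [51].
Quotient map π: X → X/∼ sends 49 ↦ [49=52], 50 ↦ [50=53], 51 ↦ [51], 52 ↦ [49=52], 53 ↦ [50=53].
For each subset V ⊆ X/∼, compute π^{-1}(V) ⊆ X and check whether π^{-1}(V) ∈ τ. V is open in τ_Q iff π^{-1}(V) ∈ τ.
  V = {}: π^{-1}(V) = ∅ ∈ τ ✓.
  V = {[49=52]}: π^{-1}(V) = {49, 52} ∉ τ ✗.
  V = {[50=53]}: π^{-1}(V) = {50, 53} ∈ τ ✓.
  V = {[49=52], [50=53]}: π^{-1}(V) = {49, 50, 52, 53} ∉ τ ✗.
  V = {[51]}: π^{-1}(V) = {51} ∉ τ ✗.
  V = {[49=52], [51]}: π^{-1}(V) = {49, 51, 52} ∉ τ ✗.
  V = {[50=53], [51]}: π^{-1}(V) = {50, 51, 53} ∉ τ ✗.
  V = {[49=52], [50=53], [51]}: π^{-1}(V) = {49, 50, 51, 52, 53} ∈ τ ✓.
Open sets in the quotient: τ_Q = {{}, {[50=53]}, {[49=52], [50=53], [51]}} (3 elements).


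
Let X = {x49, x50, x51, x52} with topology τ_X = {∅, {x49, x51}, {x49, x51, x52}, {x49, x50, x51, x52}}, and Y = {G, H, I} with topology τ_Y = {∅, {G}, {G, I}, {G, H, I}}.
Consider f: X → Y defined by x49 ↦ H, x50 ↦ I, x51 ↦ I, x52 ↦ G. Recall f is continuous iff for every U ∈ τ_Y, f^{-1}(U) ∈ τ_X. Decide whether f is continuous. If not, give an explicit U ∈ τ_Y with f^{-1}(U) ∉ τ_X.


f is NOT continuous.

Compute f^{-1}(U) for each U ∈ τ_Y:
  U = ∅: f^{-1}(U) = ∅ ∈ τ_X ✓.
  U = {G}: f^{-1}(U) = {x52} ∉ τ_X ✗.
  U = {G, I}: f^{-1}(U) = {x50, x51, x52} ∉ τ_X ✗.
  U = {G, H, I}: f^{-1}(U) = {x49, x50, x51, x52} ∈ τ_X ✓.
Found U = {G} with f^{-1}(U) = {x52} not in τ_X. Therefore f is NOT continuous.


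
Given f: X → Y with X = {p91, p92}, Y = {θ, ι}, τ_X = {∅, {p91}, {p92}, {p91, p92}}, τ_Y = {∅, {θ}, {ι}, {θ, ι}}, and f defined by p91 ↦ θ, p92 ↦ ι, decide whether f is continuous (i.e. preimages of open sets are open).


f IS continuous.

Compute f^{-1}(U) for each U ∈ τ_Y:
  U = ∅: f^{-1}(U) = ∅ ∈ τ_X ✓.
  U = {θ}: f^{-1}(U) = {p91} ∈ τ_X ✓.
  U = {ι}: f^{-1}(U) = {p92} ∈ τ_X ✓.
  U = {θ, ι}: f^{-1}(U) = {p91, p92} ∈ τ_X ✓.
Every preimage lies in τ_X, so f IS continuous.


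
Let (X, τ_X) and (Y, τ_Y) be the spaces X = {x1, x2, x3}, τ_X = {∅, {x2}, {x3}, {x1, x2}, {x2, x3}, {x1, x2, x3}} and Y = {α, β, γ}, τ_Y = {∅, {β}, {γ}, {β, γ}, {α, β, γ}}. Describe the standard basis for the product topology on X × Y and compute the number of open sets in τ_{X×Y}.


Basis B = {∅ × ∅, {x2} × {β}, {x2} × {γ}, {x3} × {β}, {x3} × {γ}, {x1, x2} × {β}, {x1, x2} × {γ}, {x2} × {β, γ}, {x2, x3} × {β}, {x2, x3} × {γ}, {x3} × {β, γ}, {x1, x2, x3} × {β}, {x1, x2, x3} × {γ}, {x2} × {α, β, γ}, {x3} × {α, β, γ}, {x1, x2} × {β, γ}, {x2, x3} × {β, γ}, {x1, x2} × {α, β, γ}, {x1, x2, x3} × {β, γ}, {x2, x3} × {α, β, γ}, {x1, x2, x3} × {α, β, γ}}; |τ_{X×Y}| = 70.

Enumerate products U × V with U ∈ τ_X, V ∈ τ_Y (deduplicated):
  ∅ × ∅ = {} (∅)
  {x2} × {β} = {(x2,β)}
  {x2} × {γ} = {(x2,γ)}
  {x3} × {β} = {(x3,β)}
  {x3} × {γ} = {(x3,γ)}
  {x1, x2} × {β} = {(x1,β), (x2,β)}
  {x1, x2} × {γ} = {(x1,γ), (x2,γ)}
  {x2} × {β, γ} = {(x2,β), (x2,γ)}
  {x2, x3} × {β} = {(x2,β), (x3,β)}
  {x2, x3} × {γ} = {(x2,γ), (x3,γ)}
  {x3} × {β, γ} = {(x3,β), (x3,γ)}
  {x1, x2, x3} × {β} = {(x1,β), (x2,β), (x3,β)}
  {x1, x2, x3} × {γ} = {(x1,γ), (x2,γ), (x3,γ)}
  {x2} × {α, β, γ} = {(x2,α), (x2,β), (x2,γ)}
  {x3} × {α, β, γ} = {(x3,α), (x3,β), (x3,γ)}
  {x1, x2} × {β, γ} = {(x1,β), (x1,γ), (x2,β), (x2,γ)}
  {x2, x3} × {β, γ} = {(x2,β), (x2,γ), (x3,β), (x3,γ)}
  {x1, x2} × {α, β, γ} = {(x1,α), (x1,β), (x1,γ), (x2,α), (x2,β), (x2,γ)}
  {x1, x2, x3} × {β, γ} = {(x1,β), (x1,γ), (x2,β), (x2,γ), (x3,β), (x3,γ)}
  {x2, x3} × {α, β, γ} = {(x2,α), (x2,β), (x2,γ), (x3,α), (x3,β), (x3,γ)}
  {x1, x2, x3} × {α, β, γ} = {(x1,α), (x1,β), (x1,γ), (x2,α), (x2,β), (x2,γ), (x3,α), (x3,β), (x3,γ)}
These 21 distinct sets form the basis B.
Close under arbitrary unions to get τ_{X×Y}; counting gives |τ_{X×Y}| = 70.


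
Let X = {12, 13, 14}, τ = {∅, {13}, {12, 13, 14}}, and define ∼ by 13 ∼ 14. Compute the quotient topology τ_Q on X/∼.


X/∼ = {[12], [13=14]}; |τ_Q| = 2.

Equivalence classes: [12], [13=14].
Quotient map π: X → X/∼ sends 12 ↦ [12], 13 ↦ [13=14], 14 ↦ [13=14].
For each subset V ⊆ X/∼, compute π^{-1}(V) ⊆ X and check whether π^{-1}(V) ∈ τ. V is open in τ_Q iff π^{-1}(V) ∈ τ.
  V = {}: π^{-1}(V) = ∅ ∈ τ ✓.
  V = {[12]}: π^{-1}(V) = {12} ∉ τ ✗.
  V = {[13=14]}: π^{-1}(V) = {13, 14} ∉ τ ✗.
  V = {[12], [13=14]}: π^{-1}(V) = {12, 13, 14} ∈ τ ✓.
Open sets in the quotient: τ_Q = {{}, {[12], [13=14]}} (2 elements).


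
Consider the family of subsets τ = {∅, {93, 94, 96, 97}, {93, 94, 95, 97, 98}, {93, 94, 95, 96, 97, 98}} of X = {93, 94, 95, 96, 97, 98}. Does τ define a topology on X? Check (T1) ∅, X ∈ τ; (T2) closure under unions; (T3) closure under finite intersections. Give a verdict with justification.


τ is NOT a topology on X.

Axiom (T1): ∅ ∈ τ? Yes; X ∈ τ? Yes.
Axiom (T2/T3): check pairwise unions and intersections of members of τ.
Counterexample for (T3): {93, 94, 96, 97} ∩ {93, 94, 95, 97, 98} = {93, 94, 97} ∉ τ. Therefore τ is NOT a topology.


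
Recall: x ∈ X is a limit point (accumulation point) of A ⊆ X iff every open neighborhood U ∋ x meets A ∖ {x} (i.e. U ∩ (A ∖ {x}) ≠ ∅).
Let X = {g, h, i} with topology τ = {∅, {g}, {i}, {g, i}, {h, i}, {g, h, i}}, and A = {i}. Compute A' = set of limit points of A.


A' = {h}

For each x ∈ X, list the open sets U ∈ τ with x ∈ U, then check whether U ∩ (A ∖ {x}) ≠ ∅ for every such U.
  x = g: open {g} ∋ x has {g} ∩ (A ∖ {g}) = ∅, so x is NOT a limit point.
  x = h: opens ∋ x are {h, i}, {g, h, i}; each meets A ∖ {h}, so x IS a limit point.
  x = i: open {i} ∋ x has {i} ∩ (A ∖ {i}) = ∅, so x is NOT a limit point.
Collecting: A' = {h}.


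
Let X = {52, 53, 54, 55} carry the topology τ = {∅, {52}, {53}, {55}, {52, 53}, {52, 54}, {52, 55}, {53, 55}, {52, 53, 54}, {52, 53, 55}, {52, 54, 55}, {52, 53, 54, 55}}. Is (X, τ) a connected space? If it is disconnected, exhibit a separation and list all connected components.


(X, τ) is disconnected; components = [{53}, {55}, {52, 54}].

Find clopen sets (U ∈ τ with X ∖ U ∈ τ):
  U = ∅, X ∖ U = {52, 53, 54, 55} — both open, so U is clopen.
  U = {53}, X ∖ U = {52, 54, 55} — both open, so U is clopen.
  U = {55}, X ∖ U = {52, 53, 54} — both open, so U is clopen.
  U = {52, 54}, X ∖ U = {53, 55} — both open, so U is clopen.
  U = {53, 55}, X ∖ U = {52, 54} — both open, so U is clopen.
  U = {52, 53, 54}, X ∖ U = {55} — both open, so U is clopen.
  U = {52, 54, 55}, X ∖ U = {53} — both open, so U is clopen.
  U = {52, 53, 54, 55}, X ∖ U = ∅ — both open, so U is clopen.
Nontrivial clopen(s) exist: e.g. {52, 54, 55}. So (X, τ) is disconnected.
Compute connected components by grouping points that agree on all clopens:
  component: {53}
  component: {55}
  component: {52, 54}


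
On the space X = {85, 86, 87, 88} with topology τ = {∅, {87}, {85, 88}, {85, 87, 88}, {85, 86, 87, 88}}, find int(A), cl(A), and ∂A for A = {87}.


int(A) = {87}, cl(A) = {86, 87}, ∂A = {86}.

Closed sets in (X, τ) are complements of opens:
  closed(X, τ) = {∅, {86}, {86, 87}, {85, 86, 88}, {85, 86, 87, 88}}.
int(A) = ⋃ {U ∈ τ : U ⊆ A}. Opens contained in A: ∅, {87}.
Taking the union of these: int(A) = {87}.
cl(A) = ⋂ {C closed : A ⊆ C}. Closed sets containing A: {86, 87}, {85, 86, 87, 88}.
Intersecting these: cl(A) = {86, 87}.
∂A = cl(A) ∖ int(A) = {86, 87} ∖ {87} = {86}.


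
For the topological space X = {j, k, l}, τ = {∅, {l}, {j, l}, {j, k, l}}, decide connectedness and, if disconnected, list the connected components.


(X, τ) is connected.

Find clopen sets (U ∈ τ with X ∖ U ∈ τ):
  U = ∅, X ∖ U = {j, k, l} — both open, so U is clopen.
  U = {j, k, l}, X ∖ U = ∅ — both open, so U is clopen.
Only trivial clopens (∅ and X) exist, so (X, τ) is connected.
Compute connected components by grouping points that agree on all clopens:
  component: {j, k, l}


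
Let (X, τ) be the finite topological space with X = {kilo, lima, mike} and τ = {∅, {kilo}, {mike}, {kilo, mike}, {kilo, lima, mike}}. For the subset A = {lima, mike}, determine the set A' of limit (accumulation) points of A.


A' = {lima}

For each x ∈ X, list the open sets U ∈ τ with x ∈ U, then check whether U ∩ (A ∖ {x}) ≠ ∅ for every such U.
  x = kilo: open {kilo} ∋ x has {kilo} ∩ (A ∖ {kilo}) = ∅, so x is NOT a limit point.
  x = lima: opens ∋ x are {kilo, lima, mike}; each meets A ∖ {lima}, so x IS a limit point.
  x = mike: open {mike} ∋ x has {mike} ∩ (A ∖ {mike}) = ∅, so x is NOT a limit point.
Collecting: A' = {lima}.


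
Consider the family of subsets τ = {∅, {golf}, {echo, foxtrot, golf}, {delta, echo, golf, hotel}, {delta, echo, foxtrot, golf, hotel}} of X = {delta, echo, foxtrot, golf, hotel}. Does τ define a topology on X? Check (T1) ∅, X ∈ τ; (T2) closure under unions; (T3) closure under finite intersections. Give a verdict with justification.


τ is NOT a topology on X.

Axiom (T1): ∅ ∈ τ? Yes; X ∈ τ? Yes.
Axiom (T2/T3): check pairwise unions and intersections of members of τ.
Counterexample for (T3): {echo, foxtrot, golf} ∩ {delta, echo, golf, hotel} = {echo, golf} ∉ τ. Therefore τ is NOT a topology.


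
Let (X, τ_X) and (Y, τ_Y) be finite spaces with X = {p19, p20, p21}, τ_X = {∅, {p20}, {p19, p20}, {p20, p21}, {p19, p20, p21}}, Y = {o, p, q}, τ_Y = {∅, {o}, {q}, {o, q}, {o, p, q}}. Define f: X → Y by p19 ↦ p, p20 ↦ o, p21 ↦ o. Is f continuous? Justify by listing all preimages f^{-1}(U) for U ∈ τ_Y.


f IS continuous.

Compute f^{-1}(U) for each U ∈ τ_Y:
  U = ∅: f^{-1}(U) = ∅ ∈ τ_X ✓.
  U = {o}: f^{-1}(U) = {p20, p21} ∈ τ_X ✓.
  U = {q}: f^{-1}(U) = ∅ ∈ τ_X ✓.
  U = {o, q}: f^{-1}(U) = {p20, p21} ∈ τ_X ✓.
  U = {o, p, q}: f^{-1}(U) = {p19, p20, p21} ∈ τ_X ✓.
Every preimage lies in τ_X, so f IS continuous.


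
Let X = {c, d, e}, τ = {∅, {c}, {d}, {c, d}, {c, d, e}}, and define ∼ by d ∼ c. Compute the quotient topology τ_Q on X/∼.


X/∼ = {[c=d], [e]}; |τ_Q| = 3.

Equivalence classes: [c=d], [e].
Quotient map π: X → X/∼ sends c ↦ [c=d], d ↦ [c=d], e ↦ [e].
For each subset V ⊆ X/∼, compute π^{-1}(V) ⊆ X and check whether π^{-1}(V) ∈ τ. V is open in τ_Q iff π^{-1}(V) ∈ τ.
  V = {}: π^{-1}(V) = ∅ ∈ τ ✓.
  V = {[c=d]}: π^{-1}(V) = {c, d} ∈ τ ✓.
  V = {[e]}: π^{-1}(V) = {e} ∉ τ ✗.
  V = {[c=d], [e]}: π^{-1}(V) = {c, d, e} ∈ τ ✓.
Open sets in the quotient: τ_Q = {{}, {[c=d]}, {[c=d], [e]}} (3 elements).


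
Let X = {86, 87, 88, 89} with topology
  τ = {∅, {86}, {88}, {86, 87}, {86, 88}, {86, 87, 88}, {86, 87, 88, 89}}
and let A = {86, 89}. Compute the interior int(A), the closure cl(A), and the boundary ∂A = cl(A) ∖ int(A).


int(A) = {86}, cl(A) = {86, 87, 89}, ∂A = {87, 89}.

Closed sets in (X, τ) are complements of opens:
  closed(X, τ) = {∅, {89}, {87, 89}, {88, 89}, {86, 87, 89}, {87, 88, 89}, {86, 87, 88, 89}}.
int(A) = ⋃ {U ∈ τ : U ⊆ A}. Opens contained in A: ∅, {86}.
Taking the union of these: int(A) = {86}.
cl(A) = ⋂ {C closed : A ⊆ C}. Closed sets containing A: {86, 87, 89}, {86, 87, 88, 89}.
Intersecting these: cl(A) = {86, 87, 89}.
∂A = cl(A) ∖ int(A) = {86, 87, 89} ∖ {86} = {87, 89}.


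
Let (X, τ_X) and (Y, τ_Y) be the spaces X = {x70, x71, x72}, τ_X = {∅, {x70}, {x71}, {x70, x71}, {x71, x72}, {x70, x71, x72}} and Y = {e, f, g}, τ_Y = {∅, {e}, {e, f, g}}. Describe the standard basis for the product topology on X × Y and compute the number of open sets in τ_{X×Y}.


Basis B = {∅ × ∅, {x70} × {e}, {x71} × {e}, {x70, x71} × {e}, {x71, x72} × {e}, {x70} × {e, f, g}, {x70, x71, x72} × {e}, {x71} × {e, f, g}, {x70, x71} × {e, f, g}, {x71, x72} × {e, f, g}, {x70, x71, x72} × {e, f, g}}; |τ_{X×Y}| = 18.

Enumerate products U × V with U ∈ τ_X, V ∈ τ_Y (deduplicated):
  ∅ × ∅ = {} (∅)
  {x70} × {e} = {(x70,e)}
  {x71} × {e} = {(x71,e)}
  {x70, x71} × {e} = {(x70,e), (x71,e)}
  {x71, x72} × {e} = {(x71,e), (x72,e)}
  {x70} × {e, f, g} = {(x70,e), (x70,f), (x70,g)}
  {x70, x71, x72} × {e} = {(x70,e), (x71,e), (x72,e)}
  {x71} × {e, f, g} = {(x71,e), (x71,f), (x71,g)}
  {x70, x71} × {e, f, g} = {(x70,e), (x70,f), (x70,g), (x71,e), (x71,f), (x71,g)}
  {x71, x72} × {e, f, g} = {(x71,e), (x71,f), (x71,g), (x72,e), (x72,f), (x72,g)}
  {x70, x71, x72} × {e, f, g} = {(x70,e), (x70,f), (x70,g), (x71,e), (x71,f), (x71,g), (x72,e), (x72,f), (x72,g)}
These 11 distinct sets form the basis B.
Close under arbitrary unions to get τ_{X×Y}; counting gives |τ_{X×Y}| = 18.
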